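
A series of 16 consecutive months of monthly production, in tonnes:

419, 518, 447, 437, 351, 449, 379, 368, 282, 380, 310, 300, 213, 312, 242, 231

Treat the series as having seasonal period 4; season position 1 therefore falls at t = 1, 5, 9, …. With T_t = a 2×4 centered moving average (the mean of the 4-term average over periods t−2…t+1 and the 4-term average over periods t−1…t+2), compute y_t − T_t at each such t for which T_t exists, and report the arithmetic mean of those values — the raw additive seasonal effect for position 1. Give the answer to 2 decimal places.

-61.79

Season position 1 occurs at t = 5, 9, 13 (where T_t is defined).
t=5: T_5 = 412.5000; y_5 − T_5 = 351 − 412.5000 = -61.5000
t=9: T_9 = 343.6250; y_9 − T_9 = 282 − 343.6250 = -61.6250
t=13: T_13 = 275.2500; y_13 − T_13 = 213 − 275.2500 = -62.2500
Mean deviation: (-61.5000 + -61.6250 + -62.2500) / 3 = -61.79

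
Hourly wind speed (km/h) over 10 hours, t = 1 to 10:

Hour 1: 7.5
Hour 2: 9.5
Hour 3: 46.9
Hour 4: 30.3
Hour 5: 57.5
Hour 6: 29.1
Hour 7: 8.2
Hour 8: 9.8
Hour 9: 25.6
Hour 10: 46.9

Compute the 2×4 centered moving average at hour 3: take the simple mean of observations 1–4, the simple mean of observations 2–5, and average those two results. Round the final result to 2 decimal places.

Sum over 1–4: 7.5 + 9.5 + 46.9 + 30.3 = 94.2
Sum over 2–5: 9.5 + 46.9 + 30.3 + 57.5 = 144.2
CMA at t=3 = (94.2 + 144.2) / (2·4) = 238.4 / 8 = 29.80

29.80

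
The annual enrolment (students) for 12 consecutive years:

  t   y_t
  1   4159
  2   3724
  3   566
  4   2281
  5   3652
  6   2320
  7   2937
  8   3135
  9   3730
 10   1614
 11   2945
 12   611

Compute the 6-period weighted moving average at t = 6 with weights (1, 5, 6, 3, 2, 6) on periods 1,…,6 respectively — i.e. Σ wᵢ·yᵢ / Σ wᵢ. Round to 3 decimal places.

Weighted sum: 1·4159 + 5·3724 + 6·566 + 3·2281 + 2·3652 + 6·2320 = 4159 + 18620 + 3396 + 6843 + 7304 + 13920 = 54242
Weight total: 1 + 5 + 6 + 3 + 2 + 6 = 23
WMA = 54242 / 23 = 2358.348

2358.348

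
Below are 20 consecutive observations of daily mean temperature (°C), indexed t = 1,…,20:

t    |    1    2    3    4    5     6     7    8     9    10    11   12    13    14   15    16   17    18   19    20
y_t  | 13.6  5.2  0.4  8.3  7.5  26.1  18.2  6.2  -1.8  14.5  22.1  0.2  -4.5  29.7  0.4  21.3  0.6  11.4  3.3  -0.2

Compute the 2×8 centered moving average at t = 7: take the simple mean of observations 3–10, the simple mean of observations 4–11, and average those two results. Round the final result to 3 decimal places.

11.281

Sum over 3–10: 0.4 + 8.3 + 7.5 + 26.1 + 18.2 + 6.2 + (-1.8) + 14.5 = 79.4
Sum over 4–11: 8.3 + 7.5 + 26.1 + 18.2 + 6.2 + (-1.8) + 14.5 + 22.1 = 101.1
CMA at t=7 = (79.4 + 101.1) / (2·8) = 180.5 / 16 = 11.281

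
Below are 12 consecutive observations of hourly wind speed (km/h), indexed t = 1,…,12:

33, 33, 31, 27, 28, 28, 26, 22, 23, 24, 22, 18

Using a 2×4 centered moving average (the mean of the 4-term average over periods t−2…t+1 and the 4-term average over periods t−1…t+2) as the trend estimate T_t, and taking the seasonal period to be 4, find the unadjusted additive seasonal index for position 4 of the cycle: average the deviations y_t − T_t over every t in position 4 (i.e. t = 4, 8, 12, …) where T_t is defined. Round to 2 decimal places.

Season position 4 occurs at t = 4, 8 (where T_t is defined).
t=4: T_4 = 29.1250; y_4 − T_4 = 27 − 29.1250 = -2.1250
t=8: T_8 = 24.2500; y_8 − T_8 = 22 − 24.2500 = -2.2500
Mean deviation: (-2.1250 + -2.2500) / 2 = -2.19

-2.19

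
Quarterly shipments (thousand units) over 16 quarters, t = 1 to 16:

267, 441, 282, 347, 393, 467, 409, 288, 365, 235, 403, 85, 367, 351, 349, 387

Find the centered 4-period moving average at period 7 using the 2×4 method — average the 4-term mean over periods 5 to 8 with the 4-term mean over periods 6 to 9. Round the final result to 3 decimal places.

385.750

Sum over 5–8: 393 + 467 + 409 + 288 = 1557
Sum over 6–9: 467 + 409 + 288 + 365 = 1529
CMA at t=7 = (1557 + 1529) / (2·4) = 3086 / 8 = 385.750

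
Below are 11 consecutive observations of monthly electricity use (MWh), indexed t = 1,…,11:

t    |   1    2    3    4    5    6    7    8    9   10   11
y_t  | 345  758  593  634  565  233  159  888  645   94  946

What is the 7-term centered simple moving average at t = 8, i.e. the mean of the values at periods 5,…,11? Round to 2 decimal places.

Sum of periods 5–11: 565 + 233 + 159 + 888 + 645 + 94 + 946 = 3530
Divide by 7: 3530 / 7 = 504.29

504.29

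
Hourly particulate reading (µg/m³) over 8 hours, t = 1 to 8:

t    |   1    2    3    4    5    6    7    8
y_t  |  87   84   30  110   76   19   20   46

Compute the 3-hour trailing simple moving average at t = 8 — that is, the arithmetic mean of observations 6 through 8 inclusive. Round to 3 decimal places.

28.333

Sum of periods 6–8: 19 + 20 + 46 = 85
Divide by 3: 85 / 3 = 28.333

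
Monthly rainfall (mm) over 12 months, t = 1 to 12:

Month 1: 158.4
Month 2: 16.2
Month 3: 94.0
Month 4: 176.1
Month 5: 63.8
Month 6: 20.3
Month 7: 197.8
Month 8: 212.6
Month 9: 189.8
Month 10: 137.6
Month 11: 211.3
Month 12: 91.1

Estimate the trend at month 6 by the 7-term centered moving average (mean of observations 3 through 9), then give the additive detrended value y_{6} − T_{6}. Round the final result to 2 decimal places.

-116.04

Trend T_6 = (94.0 + 176.1 + 63.8 + 20.3 + 197.8 + 212.6 + 189.8) / 7 = 954.4/7 = 136.3429
Detrended value: 20.3 − 136.3429 = -116.04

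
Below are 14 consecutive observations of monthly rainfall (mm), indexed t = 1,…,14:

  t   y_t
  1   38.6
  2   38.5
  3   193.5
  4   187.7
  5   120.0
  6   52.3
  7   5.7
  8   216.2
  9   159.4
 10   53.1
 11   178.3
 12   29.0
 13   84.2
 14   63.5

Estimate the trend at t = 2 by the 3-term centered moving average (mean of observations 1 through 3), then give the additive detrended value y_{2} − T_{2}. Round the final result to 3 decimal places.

-51.700

Trend T_2 = (38.6 + 38.5 + 193.5) / 3 = 270.6/3 = 90.20000
Detrended value: 38.5 − 90.20000 = -51.700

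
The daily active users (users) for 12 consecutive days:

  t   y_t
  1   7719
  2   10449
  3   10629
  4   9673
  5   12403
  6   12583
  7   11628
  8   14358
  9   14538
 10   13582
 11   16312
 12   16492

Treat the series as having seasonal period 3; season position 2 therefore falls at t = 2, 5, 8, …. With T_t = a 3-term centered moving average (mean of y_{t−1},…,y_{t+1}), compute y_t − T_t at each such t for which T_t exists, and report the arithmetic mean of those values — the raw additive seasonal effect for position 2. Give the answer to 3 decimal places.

850.000

Season position 2 occurs at t = 2, 5, 8, 11 (where T_t is defined).
t=2: T_2 = 9599.00000; y_2 − T_2 = 10449 − 9599.00000 = 850.00000
t=5: T_5 = 11553.00000; y_5 − T_5 = 12403 − 11553.00000 = 850.00000
t=8: T_8 = 13508.00000; y_8 − T_8 = 14358 − 13508.00000 = 850.00000
t=11: T_11 = 15462.00000; y_11 − T_11 = 16312 − 15462.00000 = 850.00000
Mean deviation: (850.00000 + 850.00000 + 850.00000 + 850.00000) / 4 = 850.000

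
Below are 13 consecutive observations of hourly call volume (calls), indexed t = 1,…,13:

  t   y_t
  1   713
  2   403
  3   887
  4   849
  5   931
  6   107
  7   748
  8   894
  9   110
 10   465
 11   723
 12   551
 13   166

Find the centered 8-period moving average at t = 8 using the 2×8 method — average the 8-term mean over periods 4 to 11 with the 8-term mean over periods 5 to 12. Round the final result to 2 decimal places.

Sum over 4–11: 849 + 931 + 107 + 748 + 894 + 110 + 465 + 723 = 4827
Sum over 5–12: 931 + 107 + 748 + 894 + 110 + 465 + 723 + 551 = 4529
CMA at t=8 = (4827 + 4529) / (2·8) = 9356 / 16 = 584.75

584.75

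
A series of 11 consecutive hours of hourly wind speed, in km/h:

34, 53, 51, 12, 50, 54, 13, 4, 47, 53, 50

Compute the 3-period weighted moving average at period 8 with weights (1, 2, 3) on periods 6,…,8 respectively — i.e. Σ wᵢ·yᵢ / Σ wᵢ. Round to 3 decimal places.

15.333

Weighted sum: 1·54 + 2·13 + 3·4 = 54 + 26 + 12 = 92
Weight total: 1 + 2 + 3 = 6
WMA = 92 / 6 = 15.333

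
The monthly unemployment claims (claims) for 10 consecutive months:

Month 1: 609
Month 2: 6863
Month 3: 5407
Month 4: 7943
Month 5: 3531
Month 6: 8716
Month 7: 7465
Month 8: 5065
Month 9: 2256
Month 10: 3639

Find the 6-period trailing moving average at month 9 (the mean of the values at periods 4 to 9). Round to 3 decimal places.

5829.333

Sum of periods 4–9: 7943 + 3531 + 8716 + 7465 + 5065 + 2256 = 34976
Divide by 6: 34976 / 6 = 5829.333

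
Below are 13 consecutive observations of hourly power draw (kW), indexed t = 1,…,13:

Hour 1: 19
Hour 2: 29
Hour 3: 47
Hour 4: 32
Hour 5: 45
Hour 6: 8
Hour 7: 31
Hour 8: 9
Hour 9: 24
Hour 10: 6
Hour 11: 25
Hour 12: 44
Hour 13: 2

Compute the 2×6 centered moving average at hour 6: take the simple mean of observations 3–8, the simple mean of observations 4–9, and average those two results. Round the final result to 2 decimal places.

26.75

Sum over 3–8: 47 + 32 + 45 + 8 + 31 + 9 = 172
Sum over 4–9: 32 + 45 + 8 + 31 + 9 + 24 = 149
CMA at t=6 = (172 + 149) / (2·6) = 321 / 12 = 26.75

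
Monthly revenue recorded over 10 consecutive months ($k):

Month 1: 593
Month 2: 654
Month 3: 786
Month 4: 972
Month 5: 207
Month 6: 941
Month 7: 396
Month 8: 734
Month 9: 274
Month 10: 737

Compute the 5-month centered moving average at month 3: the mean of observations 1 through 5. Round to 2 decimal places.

Sum of periods 1–5: 593 + 654 + 786 + 972 + 207 = 3212
Divide by 5: 3212 / 5 = 642.40

642.40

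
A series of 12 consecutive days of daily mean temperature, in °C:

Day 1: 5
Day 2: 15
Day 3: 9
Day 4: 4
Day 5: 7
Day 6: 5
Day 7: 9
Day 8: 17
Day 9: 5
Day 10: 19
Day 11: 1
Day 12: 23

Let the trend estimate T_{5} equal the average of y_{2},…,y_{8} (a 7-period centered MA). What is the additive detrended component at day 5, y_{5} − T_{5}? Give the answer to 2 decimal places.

Trend T_5 = (15 + 9 + 4 + 7 + 5 + 9 + 17) / 7 = 66/7 = 9.4286
Detrended value: 7 − 9.4286 = -2.43

-2.43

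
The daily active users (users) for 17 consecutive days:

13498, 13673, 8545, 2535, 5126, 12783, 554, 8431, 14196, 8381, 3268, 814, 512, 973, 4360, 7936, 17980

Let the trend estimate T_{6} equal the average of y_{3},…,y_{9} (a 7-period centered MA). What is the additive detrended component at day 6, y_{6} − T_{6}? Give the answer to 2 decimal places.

Trend T_6 = (8545 + 2535 + 5126 + 12783 + 554 + 8431 + 14196) / 7 = 52170/7 = 7452.8571
Detrended value: 12783 − 7452.8571 = 5330.14

5330.14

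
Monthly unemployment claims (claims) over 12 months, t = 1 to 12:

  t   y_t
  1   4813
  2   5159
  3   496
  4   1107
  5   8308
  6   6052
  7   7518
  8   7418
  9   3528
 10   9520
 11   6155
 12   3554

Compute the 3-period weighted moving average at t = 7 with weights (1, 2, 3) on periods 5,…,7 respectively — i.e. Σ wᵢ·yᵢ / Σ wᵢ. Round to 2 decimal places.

Weighted sum: 1·8308 + 2·6052 + 3·7518 = 8308 + 12104 + 22554 = 42966
Weight total: 1 + 2 + 3 = 6
WMA = 42966 / 6 = 7161.00

7161.00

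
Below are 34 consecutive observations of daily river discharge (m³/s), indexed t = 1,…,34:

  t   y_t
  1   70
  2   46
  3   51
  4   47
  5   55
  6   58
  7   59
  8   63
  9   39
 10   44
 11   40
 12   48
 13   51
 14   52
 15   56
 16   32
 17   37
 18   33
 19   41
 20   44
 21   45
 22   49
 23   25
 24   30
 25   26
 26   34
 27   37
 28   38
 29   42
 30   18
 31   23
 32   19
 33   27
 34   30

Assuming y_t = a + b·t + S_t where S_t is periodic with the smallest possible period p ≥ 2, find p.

First differences y_{t+1} − y_t: -24, 5, -4, 8, 3, 1, 4, -24, 5, -4, 8, 3, 1, 4, -24, 5, …
The difference pattern repeats every 7 terms and not for any smaller step, so p = 7.

7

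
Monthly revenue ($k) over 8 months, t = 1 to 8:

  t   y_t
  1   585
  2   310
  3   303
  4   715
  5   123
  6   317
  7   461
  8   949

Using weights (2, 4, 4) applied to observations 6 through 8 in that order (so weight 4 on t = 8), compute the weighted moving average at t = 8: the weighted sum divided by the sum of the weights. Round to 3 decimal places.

Weighted sum: 2·317 + 4·461 + 4·949 = 634 + 1844 + 3796 = 6274
Weight total: 2 + 4 + 4 = 10
WMA = 6274 / 10 = 627.400

627.400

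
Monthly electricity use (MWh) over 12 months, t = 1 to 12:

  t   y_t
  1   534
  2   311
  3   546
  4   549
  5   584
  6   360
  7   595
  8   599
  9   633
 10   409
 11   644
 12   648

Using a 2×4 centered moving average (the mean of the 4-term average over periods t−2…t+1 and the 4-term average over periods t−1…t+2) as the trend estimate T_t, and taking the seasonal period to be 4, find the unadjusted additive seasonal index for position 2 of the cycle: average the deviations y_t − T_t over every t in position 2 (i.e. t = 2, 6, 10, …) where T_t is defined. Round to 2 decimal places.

-168.31

Season position 2 occurs at t = 6, 10 (where T_t is defined).
t=6: T_6 = 528.2500; y_6 − T_6 = 360 − 528.2500 = -168.2500
t=10: T_10 = 577.3750; y_10 − T_10 = 409 − 577.3750 = -168.3750
Mean deviation: (-168.2500 + -168.3750) / 2 = -168.31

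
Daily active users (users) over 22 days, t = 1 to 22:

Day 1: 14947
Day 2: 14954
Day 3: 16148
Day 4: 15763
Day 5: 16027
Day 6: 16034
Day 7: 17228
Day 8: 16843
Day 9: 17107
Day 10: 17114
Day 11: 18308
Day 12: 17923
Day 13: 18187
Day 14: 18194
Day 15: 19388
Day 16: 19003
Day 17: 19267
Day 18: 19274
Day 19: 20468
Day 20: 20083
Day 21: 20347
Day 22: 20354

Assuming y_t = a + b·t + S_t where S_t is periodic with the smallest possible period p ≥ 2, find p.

4

First differences y_{t+1} − y_t: 7, 1194, -385, 264, 7, 1194, -385, 264, 7, 1194, …
The difference pattern repeats every 4 terms and not for any smaller step, so p = 4.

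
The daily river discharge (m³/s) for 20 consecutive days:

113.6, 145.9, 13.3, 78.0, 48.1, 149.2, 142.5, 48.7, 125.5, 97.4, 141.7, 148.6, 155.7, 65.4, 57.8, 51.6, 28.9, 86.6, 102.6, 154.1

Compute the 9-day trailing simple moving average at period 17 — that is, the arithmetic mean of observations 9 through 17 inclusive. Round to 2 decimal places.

96.96

Sum of periods 9–17: 125.5 + 97.4 + 141.7 + 148.6 + 155.7 + 65.4 + 57.8 + 51.6 + 28.9 = 872.6
Divide by 9: 872.6 / 9 = 96.96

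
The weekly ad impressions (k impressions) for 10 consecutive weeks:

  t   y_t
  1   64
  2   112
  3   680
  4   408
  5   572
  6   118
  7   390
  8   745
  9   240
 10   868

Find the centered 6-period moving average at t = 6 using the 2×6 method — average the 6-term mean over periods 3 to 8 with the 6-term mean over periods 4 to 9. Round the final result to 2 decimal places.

448.83

Sum over 3–8: 680 + 408 + 572 + 118 + 390 + 745 = 2913
Sum over 4–9: 408 + 572 + 118 + 390 + 745 + 240 = 2473
CMA at t=6 = (2913 + 2473) / (2·6) = 5386 / 12 = 448.83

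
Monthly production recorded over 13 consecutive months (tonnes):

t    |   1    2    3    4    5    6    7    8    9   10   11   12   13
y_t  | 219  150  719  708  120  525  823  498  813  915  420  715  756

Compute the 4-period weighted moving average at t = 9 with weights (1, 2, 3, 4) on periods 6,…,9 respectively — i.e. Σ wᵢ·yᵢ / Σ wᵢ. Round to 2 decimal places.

691.70

Weighted sum: 1·525 + 2·823 + 3·498 + 4·813 = 525 + 1646 + 1494 + 3252 = 6917
Weight total: 1 + 2 + 3 + 4 = 10
WMA = 6917 / 10 = 691.70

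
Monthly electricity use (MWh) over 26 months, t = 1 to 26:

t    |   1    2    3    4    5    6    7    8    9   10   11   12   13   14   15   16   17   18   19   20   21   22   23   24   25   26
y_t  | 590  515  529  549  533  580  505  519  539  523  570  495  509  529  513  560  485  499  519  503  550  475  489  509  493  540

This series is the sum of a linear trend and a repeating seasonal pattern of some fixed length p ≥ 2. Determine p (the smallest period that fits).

5

First differences y_{t+1} − y_t: -75, 14, 20, -16, 47, -75, 14, 20, -16, 47, -75, 14, …
The difference pattern repeats every 5 terms and not for any smaller step, so p = 5.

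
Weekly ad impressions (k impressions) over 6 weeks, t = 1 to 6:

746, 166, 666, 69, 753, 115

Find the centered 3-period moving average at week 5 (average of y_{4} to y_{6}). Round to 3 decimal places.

Sum of periods 4–6: 69 + 753 + 115 = 937
Divide by 3: 937 / 3 = 312.333

312.333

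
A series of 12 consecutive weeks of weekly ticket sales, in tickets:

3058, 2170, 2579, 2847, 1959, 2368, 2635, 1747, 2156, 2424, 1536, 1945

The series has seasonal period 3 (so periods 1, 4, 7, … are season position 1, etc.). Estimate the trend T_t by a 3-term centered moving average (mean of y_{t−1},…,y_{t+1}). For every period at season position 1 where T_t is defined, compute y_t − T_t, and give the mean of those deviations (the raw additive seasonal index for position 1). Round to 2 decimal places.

Season position 1 occurs at t = 4, 7, 10 (where T_t is defined).
t=4: T_4 = 2461.6667; y_4 − T_4 = 2847 − 2461.6667 = 385.3333
t=7: T_7 = 2250.0000; y_7 − T_7 = 2635 − 2250.0000 = 385.0000
t=10: T_10 = 2038.6667; y_10 − T_10 = 2424 − 2038.6667 = 385.3333
Mean deviation: (385.3333 + 385.0000 + 385.3333) / 3 = 385.22

385.22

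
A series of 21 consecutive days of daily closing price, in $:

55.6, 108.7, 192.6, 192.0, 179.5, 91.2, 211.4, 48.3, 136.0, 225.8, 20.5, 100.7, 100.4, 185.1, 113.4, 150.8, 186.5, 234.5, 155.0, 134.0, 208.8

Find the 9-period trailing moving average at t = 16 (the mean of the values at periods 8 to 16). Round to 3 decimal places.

120.111

Sum of periods 8–16: 48.3 + 136.0 + 225.8 + 20.5 + 100.7 + 100.4 + 185.1 + 113.4 + 150.8 = 1081.0
Divide by 9: 1081.0 / 9 = 120.111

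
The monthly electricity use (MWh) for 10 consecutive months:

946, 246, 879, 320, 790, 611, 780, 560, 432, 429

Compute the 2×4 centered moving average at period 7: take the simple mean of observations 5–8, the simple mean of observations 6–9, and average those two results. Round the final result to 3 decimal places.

Sum over 5–8: 790 + 611 + 780 + 560 = 2741
Sum over 6–9: 611 + 780 + 560 + 432 = 2383
CMA at t=7 = (2741 + 2383) / (2·4) = 5124 / 8 = 640.500

640.500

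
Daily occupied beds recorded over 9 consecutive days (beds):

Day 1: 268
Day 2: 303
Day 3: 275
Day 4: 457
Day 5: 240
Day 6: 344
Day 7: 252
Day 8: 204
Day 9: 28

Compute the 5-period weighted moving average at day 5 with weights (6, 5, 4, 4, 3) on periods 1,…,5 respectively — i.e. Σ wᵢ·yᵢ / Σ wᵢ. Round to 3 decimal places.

307.773

Weighted sum: 6·268 + 5·303 + 4·275 + 4·457 + 3·240 = 1608 + 1515 + 1100 + 1828 + 720 = 6771
Weight total: 6 + 5 + 4 + 4 + 3 = 22
WMA = 6771 / 22 = 307.773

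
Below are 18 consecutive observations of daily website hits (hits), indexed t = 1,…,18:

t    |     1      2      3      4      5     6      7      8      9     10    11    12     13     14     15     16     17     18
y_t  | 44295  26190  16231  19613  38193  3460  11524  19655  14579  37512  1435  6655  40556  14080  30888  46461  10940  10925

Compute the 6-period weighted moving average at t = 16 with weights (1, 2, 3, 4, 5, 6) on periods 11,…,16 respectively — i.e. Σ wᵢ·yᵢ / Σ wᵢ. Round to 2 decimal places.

29806.62

Weighted sum: 1·1435 + 2·6655 + 3·40556 + 4·14080 + 5·30888 + 6·46461 = 1435 + 13310 + 121668 + 56320 + 154440 + 278766 = 625939
Weight total: 1 + 2 + 3 + 4 + 5 + 6 = 21
WMA = 625939 / 21 = 29806.62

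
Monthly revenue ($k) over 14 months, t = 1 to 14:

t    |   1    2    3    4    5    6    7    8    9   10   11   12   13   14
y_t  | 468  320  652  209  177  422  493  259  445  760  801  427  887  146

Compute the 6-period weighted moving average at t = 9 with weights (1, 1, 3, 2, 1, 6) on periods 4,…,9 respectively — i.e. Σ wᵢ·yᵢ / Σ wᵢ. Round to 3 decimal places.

Weighted sum: 1·209 + 1·177 + 3·422 + 2·493 + 1·259 + 6·445 = 209 + 177 + 1266 + 986 + 259 + 2670 = 5567
Weight total: 1 + 1 + 3 + 2 + 1 + 6 = 14
WMA = 5567 / 14 = 397.643

397.643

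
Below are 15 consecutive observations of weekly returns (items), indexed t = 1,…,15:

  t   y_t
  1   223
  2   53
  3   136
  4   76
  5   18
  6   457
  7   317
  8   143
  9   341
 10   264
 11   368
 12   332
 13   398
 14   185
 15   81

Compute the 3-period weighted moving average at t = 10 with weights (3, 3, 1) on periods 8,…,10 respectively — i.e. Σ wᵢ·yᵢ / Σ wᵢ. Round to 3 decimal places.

245.143

Weighted sum: 3·143 + 3·341 + 1·264 = 429 + 1023 + 264 = 1716
Weight total: 3 + 3 + 1 = 7
WMA = 1716 / 7 = 245.143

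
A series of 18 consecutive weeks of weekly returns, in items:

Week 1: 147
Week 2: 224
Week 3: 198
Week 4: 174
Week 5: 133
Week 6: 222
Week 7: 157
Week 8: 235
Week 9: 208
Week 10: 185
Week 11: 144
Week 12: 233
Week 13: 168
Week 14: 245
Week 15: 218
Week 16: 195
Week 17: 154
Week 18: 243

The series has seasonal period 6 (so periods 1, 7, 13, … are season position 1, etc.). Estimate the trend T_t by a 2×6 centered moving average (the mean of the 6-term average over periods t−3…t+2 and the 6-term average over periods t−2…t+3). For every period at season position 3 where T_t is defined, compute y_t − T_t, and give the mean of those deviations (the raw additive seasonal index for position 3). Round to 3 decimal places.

Season position 3 occurs at t = 9, 15 (where T_t is defined).
t=9: T_9 = 192.75000; y_9 − T_9 = 208 − 192.75000 = 15.25000
t=15: T_15 = 203.00000; y_15 − T_15 = 218 − 203.00000 = 15.00000
Mean deviation: (15.25000 + 15.00000) / 2 = 15.125

15.125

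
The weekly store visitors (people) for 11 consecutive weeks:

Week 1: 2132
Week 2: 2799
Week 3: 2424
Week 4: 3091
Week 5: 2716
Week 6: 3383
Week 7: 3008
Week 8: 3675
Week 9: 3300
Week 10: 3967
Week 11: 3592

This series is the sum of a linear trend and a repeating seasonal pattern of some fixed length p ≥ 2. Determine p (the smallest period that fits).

First differences y_{t+1} − y_t: 667, -375, 667, -375, 667, -375, …
The difference pattern repeats every 2 terms and not for any smaller step, so p = 2.

2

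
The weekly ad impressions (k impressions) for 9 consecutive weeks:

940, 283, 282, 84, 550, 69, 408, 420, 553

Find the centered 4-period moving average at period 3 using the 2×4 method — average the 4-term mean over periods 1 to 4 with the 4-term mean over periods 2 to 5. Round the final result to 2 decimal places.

348.50

Sum over 1–4: 940 + 283 + 282 + 84 = 1589
Sum over 2–5: 283 + 282 + 84 + 550 = 1199
CMA at t=3 = (1589 + 1199) / (2·4) = 2788 / 8 = 348.50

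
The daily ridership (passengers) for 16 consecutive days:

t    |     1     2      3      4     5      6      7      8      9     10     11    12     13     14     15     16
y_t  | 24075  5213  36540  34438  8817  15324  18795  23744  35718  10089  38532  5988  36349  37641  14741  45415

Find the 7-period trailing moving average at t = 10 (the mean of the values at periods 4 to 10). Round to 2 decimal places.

20989.29

Sum of periods 4–10: 34438 + 8817 + 15324 + 18795 + 23744 + 35718 + 10089 = 146925
Divide by 7: 146925 / 7 = 20989.29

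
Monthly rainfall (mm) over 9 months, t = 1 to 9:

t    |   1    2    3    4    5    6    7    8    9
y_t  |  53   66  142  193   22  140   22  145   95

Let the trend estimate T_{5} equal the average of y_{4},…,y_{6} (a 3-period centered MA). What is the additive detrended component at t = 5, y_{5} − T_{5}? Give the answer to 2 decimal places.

-96.33

Trend T_5 = (193 + 22 + 140) / 3 = 355/3 = 118.3333
Detrended value: 22 − 118.3333 = -96.33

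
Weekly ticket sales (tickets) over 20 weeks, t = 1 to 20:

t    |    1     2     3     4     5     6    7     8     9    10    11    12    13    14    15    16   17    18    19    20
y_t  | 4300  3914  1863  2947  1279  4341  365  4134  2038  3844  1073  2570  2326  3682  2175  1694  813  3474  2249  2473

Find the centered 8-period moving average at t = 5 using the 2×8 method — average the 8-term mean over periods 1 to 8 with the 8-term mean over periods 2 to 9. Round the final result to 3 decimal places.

2751.500

Sum over 1–8: 4300 + 3914 + 1863 + 2947 + 1279 + 4341 + 365 + 4134 = 23143
Sum over 2–9: 3914 + 1863 + 2947 + 1279 + 4341 + 365 + 4134 + 2038 = 20881
CMA at t=5 = (23143 + 20881) / (2·8) = 44024 / 16 = 2751.500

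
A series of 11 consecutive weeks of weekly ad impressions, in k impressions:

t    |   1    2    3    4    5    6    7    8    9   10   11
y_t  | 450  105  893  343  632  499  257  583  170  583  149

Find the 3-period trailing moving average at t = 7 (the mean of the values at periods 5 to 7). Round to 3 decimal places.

Sum of periods 5–7: 632 + 499 + 257 = 1388
Divide by 3: 1388 / 3 = 462.667

462.667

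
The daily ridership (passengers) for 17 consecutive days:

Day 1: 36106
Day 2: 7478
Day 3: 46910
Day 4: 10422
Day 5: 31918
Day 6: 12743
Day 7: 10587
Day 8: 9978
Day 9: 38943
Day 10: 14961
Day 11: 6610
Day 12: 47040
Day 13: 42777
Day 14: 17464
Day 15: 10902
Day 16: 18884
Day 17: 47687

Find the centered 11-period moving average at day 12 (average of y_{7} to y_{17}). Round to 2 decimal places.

24166.64

Sum of periods 7–17: 10587 + 9978 + 38943 + 14961 + 6610 + 47040 + 42777 + 17464 + 10902 + 18884 + 47687 = 265833
Divide by 11: 265833 / 11 = 24166.64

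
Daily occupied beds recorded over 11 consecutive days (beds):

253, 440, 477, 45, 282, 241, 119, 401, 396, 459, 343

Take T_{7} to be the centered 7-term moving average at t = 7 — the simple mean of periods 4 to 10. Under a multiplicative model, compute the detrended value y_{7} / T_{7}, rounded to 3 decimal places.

Trend T_7 = (45 + 282 + 241 + 119 + 401 + 396 + 459) / 7 = 1943/7 = 277.57143
Ratio to trend: 119 / 277.57143 = 0.429

0.429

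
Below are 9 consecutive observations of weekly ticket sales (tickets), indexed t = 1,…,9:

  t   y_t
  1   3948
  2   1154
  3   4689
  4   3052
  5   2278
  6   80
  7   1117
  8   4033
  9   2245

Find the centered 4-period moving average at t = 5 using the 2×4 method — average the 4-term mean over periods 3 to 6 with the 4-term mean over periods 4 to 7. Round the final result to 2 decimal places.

Sum over 3–6: 4689 + 3052 + 2278 + 80 = 10099
Sum over 4–7: 3052 + 2278 + 80 + 1117 = 6527
CMA at t=5 = (10099 + 6527) / (2·4) = 16626 / 8 = 2078.25

2078.25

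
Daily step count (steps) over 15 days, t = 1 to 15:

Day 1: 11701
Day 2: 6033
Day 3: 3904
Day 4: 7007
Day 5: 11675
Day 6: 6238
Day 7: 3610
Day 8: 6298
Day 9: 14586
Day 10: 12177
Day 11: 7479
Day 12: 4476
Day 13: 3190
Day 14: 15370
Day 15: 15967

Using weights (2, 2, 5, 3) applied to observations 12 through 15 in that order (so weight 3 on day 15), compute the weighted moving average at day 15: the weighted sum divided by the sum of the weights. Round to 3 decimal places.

Weighted sum: 2·4476 + 2·3190 + 5·15370 + 3·15967 = 8952 + 6380 + 76850 + 47901 = 140083
Weight total: 2 + 2 + 5 + 3 = 12
WMA = 140083 / 12 = 11673.583

11673.583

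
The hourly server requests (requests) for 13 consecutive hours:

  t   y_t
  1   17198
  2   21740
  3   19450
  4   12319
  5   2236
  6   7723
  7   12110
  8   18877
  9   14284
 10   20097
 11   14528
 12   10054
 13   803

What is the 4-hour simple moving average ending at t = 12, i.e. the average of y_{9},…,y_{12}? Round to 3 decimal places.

Sum of periods 9–12: 14284 + 20097 + 14528 + 10054 = 58963
Divide by 4: 58963 / 4 = 14740.750

14740.750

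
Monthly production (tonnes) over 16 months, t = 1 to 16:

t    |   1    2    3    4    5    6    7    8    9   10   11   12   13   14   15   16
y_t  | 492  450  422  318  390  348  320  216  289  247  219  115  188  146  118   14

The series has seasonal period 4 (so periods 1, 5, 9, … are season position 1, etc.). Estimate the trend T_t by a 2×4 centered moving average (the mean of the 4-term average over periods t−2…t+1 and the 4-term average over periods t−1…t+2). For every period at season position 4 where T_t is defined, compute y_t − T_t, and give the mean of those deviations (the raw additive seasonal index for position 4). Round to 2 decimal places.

Season position 4 occurs at t = 4, 8, 12 (where T_t is defined).
t=4: T_4 = 382.2500; y_4 − T_4 = 318 − 382.2500 = -64.2500
t=8: T_8 = 280.6250; y_8 − T_8 = 216 − 280.6250 = -64.6250
t=12: T_12 = 179.6250; y_12 − T_12 = 115 − 179.6250 = -64.6250
Mean deviation: (-64.2500 + -64.6250 + -64.6250) / 3 = -64.50

-64.50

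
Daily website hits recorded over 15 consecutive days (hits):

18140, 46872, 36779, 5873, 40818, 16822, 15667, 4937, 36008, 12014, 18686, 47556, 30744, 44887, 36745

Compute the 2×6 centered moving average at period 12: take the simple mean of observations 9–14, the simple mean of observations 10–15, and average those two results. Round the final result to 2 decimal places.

Sum over 9–14: 36008 + 12014 + 18686 + 47556 + 30744 + 44887 = 189895
Sum over 10–15: 12014 + 18686 + 47556 + 30744 + 44887 + 36745 = 190632
CMA at t=12 = (189895 + 190632) / (2·6) = 380527 / 12 = 31710.58

31710.58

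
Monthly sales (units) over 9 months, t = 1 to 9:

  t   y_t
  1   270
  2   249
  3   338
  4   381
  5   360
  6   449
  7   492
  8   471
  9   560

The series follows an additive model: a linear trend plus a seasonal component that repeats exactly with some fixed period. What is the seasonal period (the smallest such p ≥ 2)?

3

First differences y_{t+1} − y_t: -21, 89, 43, -21, 89, 43, -21, 89, …
The difference pattern repeats every 3 terms and not for any smaller step, so p = 3.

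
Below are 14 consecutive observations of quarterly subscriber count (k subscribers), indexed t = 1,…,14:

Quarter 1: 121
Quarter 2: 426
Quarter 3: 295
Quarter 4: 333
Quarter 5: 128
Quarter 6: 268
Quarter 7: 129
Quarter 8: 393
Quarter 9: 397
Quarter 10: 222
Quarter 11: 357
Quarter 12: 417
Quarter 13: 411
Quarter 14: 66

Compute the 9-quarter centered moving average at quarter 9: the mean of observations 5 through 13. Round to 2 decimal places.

Sum of periods 5–13: 128 + 268 + 129 + 393 + 397 + 222 + 357 + 417 + 411 = 2722
Divide by 9: 2722 / 9 = 302.44

302.44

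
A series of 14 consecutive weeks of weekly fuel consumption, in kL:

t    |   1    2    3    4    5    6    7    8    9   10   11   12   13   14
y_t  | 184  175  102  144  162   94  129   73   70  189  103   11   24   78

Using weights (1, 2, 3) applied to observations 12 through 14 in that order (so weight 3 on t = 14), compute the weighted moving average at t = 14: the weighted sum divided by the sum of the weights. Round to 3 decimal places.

48.833

Weighted sum: 1·11 + 2·24 + 3·78 = 11 + 48 + 234 = 293
Weight total: 1 + 2 + 3 = 6
WMA = 293 / 6 = 48.833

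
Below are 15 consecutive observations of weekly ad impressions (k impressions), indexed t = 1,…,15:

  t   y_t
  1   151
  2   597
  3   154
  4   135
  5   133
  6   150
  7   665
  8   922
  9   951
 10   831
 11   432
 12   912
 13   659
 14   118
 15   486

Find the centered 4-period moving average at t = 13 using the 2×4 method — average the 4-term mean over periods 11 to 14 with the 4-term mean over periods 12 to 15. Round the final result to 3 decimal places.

537.000

Sum over 11–14: 432 + 912 + 659 + 118 = 2121
Sum over 12–15: 912 + 659 + 118 + 486 = 2175
CMA at t=13 = (2121 + 2175) / (2·4) = 4296 / 8 = 537.000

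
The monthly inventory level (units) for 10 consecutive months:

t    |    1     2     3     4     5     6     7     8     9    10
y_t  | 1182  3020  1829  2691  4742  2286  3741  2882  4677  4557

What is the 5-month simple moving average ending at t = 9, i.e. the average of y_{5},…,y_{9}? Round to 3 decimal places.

Sum of periods 5–9: 4742 + 2286 + 3741 + 2882 + 4677 = 18328
Divide by 5: 18328 / 5 = 3665.600

3665.600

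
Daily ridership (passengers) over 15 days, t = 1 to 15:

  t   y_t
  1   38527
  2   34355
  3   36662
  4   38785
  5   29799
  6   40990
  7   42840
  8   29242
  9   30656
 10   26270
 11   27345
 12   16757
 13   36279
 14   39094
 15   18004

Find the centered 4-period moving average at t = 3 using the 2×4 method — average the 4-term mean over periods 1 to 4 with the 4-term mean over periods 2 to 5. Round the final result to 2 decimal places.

Sum over 1–4: 38527 + 34355 + 36662 + 38785 = 148329
Sum over 2–5: 34355 + 36662 + 38785 + 29799 = 139601
CMA at t=3 = (148329 + 139601) / (2·4) = 287930 / 8 = 35991.25

35991.25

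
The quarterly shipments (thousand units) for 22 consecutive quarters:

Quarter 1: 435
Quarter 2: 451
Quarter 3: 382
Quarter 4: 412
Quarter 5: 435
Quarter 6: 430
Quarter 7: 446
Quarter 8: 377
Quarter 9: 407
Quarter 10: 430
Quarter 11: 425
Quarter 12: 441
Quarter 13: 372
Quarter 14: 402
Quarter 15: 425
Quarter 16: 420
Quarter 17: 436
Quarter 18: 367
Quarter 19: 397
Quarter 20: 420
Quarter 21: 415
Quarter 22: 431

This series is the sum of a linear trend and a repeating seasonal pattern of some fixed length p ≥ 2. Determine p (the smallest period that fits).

5

First differences y_{t+1} − y_t: 16, -69, 30, 23, -5, 16, -69, 30, 23, -5, 16, -69, …
The difference pattern repeats every 5 terms and not for any smaller step, so p = 5.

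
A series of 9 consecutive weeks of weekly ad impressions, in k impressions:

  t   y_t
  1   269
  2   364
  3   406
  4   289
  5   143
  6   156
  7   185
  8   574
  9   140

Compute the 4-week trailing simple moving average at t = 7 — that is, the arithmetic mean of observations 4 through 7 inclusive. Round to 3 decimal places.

Sum of periods 4–7: 289 + 143 + 156 + 185 = 773
Divide by 4: 773 / 4 = 193.250

193.250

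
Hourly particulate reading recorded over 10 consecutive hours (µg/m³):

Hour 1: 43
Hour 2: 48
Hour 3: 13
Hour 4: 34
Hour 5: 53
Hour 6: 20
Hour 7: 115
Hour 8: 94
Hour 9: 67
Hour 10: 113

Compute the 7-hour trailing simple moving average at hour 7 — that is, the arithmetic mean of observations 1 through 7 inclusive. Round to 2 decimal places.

Sum of periods 1–7: 43 + 48 + 13 + 34 + 53 + 20 + 115 = 326
Divide by 7: 326 / 7 = 46.57

46.57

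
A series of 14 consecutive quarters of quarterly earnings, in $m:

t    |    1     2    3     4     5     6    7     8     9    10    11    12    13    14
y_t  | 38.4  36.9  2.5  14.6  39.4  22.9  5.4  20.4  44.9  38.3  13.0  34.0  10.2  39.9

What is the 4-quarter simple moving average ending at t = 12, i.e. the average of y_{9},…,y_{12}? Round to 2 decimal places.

32.55

Sum of periods 9–12: 44.9 + 38.3 + 13.0 + 34.0 = 130.2
Divide by 4: 130.2 / 4 = 32.55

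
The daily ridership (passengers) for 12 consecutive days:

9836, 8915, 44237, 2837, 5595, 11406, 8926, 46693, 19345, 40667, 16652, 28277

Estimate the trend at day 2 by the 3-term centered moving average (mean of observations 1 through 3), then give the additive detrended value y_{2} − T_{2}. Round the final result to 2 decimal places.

-12081.00

Trend T_2 = (9836 + 8915 + 44237) / 3 = 62988/3 = 20996.0000
Detrended value: 8915 − 20996.0000 = -12081.00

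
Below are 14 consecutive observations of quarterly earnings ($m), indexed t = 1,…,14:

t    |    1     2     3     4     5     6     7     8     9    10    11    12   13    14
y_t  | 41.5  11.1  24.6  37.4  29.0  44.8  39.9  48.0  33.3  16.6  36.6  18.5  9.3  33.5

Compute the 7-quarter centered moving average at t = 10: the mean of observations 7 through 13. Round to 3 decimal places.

28.886

Sum of periods 7–13: 39.9 + 48.0 + 33.3 + 16.6 + 36.6 + 18.5 + 9.3 = 202.2
Divide by 7: 202.2 / 7 = 28.886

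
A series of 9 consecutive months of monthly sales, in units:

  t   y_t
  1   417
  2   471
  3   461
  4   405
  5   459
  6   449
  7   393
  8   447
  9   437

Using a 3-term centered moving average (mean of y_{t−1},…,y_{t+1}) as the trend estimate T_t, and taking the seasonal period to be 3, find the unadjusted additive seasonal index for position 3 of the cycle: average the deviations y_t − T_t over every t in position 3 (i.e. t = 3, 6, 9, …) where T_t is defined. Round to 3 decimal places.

Season position 3 occurs at t = 3, 6 (where T_t is defined).
t=3: T_3 = 445.66667; y_3 − T_3 = 461 − 445.66667 = 15.33333
t=6: T_6 = 433.66667; y_6 − T_6 = 449 − 433.66667 = 15.33333
Mean deviation: (15.33333 + 15.33333) / 2 = 15.333

15.333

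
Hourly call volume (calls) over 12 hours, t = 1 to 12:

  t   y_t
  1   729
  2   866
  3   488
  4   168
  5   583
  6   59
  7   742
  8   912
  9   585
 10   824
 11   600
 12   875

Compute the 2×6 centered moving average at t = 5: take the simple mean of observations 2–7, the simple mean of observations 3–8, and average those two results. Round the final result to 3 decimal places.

488.167

Sum over 2–7: 866 + 488 + 168 + 583 + 59 + 742 = 2906
Sum over 3–8: 488 + 168 + 583 + 59 + 742 + 912 = 2952
CMA at t=5 = (2906 + 2952) / (2·6) = 5858 / 12 = 488.167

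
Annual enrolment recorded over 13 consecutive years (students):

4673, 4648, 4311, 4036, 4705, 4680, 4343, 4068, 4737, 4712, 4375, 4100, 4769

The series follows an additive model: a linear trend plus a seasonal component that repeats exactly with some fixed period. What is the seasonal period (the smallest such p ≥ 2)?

First differences y_{t+1} − y_t: -25, -337, -275, 669, -25, -337, -275, 669, -25, -337, …
The difference pattern repeats every 4 terms and not for any smaller step, so p = 4.

4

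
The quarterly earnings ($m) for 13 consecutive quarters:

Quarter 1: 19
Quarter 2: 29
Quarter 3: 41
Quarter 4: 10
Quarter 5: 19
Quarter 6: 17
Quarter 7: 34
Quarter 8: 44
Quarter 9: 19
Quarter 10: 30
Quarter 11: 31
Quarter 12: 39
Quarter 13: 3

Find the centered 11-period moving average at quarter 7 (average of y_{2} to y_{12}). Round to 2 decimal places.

Sum of periods 2–12: 29 + 41 + 10 + 19 + 17 + 34 + 44 + 19 + 30 + 31 + 39 = 313
Divide by 11: 313 / 11 = 28.45

28.45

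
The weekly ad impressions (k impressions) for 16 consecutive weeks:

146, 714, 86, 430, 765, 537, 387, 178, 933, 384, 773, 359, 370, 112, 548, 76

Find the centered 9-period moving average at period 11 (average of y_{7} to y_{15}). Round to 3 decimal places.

Sum of periods 7–15: 387 + 178 + 933 + 384 + 773 + 359 + 370 + 112 + 548 = 4044
Divide by 9: 4044 / 9 = 449.333

449.333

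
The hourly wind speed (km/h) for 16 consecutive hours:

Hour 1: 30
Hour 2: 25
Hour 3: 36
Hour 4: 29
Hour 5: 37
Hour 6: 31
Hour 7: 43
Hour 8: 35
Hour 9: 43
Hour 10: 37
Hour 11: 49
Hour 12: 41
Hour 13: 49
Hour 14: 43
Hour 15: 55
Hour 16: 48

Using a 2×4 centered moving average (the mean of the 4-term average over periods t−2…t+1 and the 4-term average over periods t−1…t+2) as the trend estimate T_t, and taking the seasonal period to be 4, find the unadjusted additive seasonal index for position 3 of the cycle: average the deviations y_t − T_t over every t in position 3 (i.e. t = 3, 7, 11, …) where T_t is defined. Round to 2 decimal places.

Season position 3 occurs at t = 3, 7, 11 (where T_t is defined).
t=3: T_3 = 30.8750; y_3 − T_3 = 36 − 30.8750 = 5.1250
t=7: T_7 = 37.2500; y_7 − T_7 = 43 − 37.2500 = 5.7500
t=11: T_11 = 43.2500; y_11 − T_11 = 49 − 43.2500 = 5.7500
Mean deviation: (5.1250 + 5.7500 + 5.7500) / 3 = 5.54

5.54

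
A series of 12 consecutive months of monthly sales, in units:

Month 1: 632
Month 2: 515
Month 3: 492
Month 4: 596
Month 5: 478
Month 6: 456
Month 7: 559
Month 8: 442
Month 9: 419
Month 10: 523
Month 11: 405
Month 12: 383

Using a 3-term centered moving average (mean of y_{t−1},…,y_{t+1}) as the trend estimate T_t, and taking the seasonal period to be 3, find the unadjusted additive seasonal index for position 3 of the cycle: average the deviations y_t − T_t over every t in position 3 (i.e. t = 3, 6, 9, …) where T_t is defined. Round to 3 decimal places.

-42.111

Season position 3 occurs at t = 3, 6, 9 (where T_t is defined).
t=3: T_3 = 534.33333; y_3 − T_3 = 492 − 534.33333 = -42.33333
t=6: T_6 = 497.66667; y_6 − T_6 = 456 − 497.66667 = -41.66667
t=9: T_9 = 461.33333; y_9 − T_9 = 419 − 461.33333 = -42.33333
Mean deviation: (-42.33333 + -41.66667 + -42.33333) / 3 = -42.111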